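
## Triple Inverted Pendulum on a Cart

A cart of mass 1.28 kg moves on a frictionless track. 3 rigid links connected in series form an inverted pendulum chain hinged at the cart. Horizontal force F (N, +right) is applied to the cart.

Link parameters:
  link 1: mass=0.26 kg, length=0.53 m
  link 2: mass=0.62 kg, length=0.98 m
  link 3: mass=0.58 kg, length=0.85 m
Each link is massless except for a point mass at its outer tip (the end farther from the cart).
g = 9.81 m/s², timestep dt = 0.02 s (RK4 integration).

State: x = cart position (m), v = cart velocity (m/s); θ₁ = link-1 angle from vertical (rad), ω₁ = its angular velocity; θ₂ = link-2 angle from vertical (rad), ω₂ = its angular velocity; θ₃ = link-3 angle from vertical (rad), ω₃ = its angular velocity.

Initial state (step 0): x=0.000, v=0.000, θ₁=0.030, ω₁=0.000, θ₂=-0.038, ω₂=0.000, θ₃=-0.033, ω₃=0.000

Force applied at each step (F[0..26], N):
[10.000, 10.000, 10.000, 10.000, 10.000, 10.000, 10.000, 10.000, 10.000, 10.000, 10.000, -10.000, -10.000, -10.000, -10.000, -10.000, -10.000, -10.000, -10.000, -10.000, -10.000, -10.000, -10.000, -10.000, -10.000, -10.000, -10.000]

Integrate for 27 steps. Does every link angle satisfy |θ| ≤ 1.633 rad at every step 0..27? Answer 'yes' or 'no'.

apply F[0]=+10.000 → step 1: x=0.001, v=0.150, θ₁=0.028, ω₁=-0.156, θ₂=-0.039, ω₂=-0.077, θ₃=-0.033, ω₃=0.002
apply F[1]=+10.000 → step 2: x=0.006, v=0.300, θ₁=0.024, ω₁=-0.318, θ₂=-0.041, ω₂=-0.152, θ₃=-0.033, ω₃=0.005
apply F[2]=+10.000 → step 3: x=0.014, v=0.452, θ₁=0.016, ω₁=-0.491, θ₂=-0.045, ω₂=-0.224, θ₃=-0.033, ω₃=0.010
apply F[3]=+10.000 → step 4: x=0.024, v=0.606, θ₁=0.004, ω₁=-0.683, θ₂=-0.050, ω₂=-0.289, θ₃=-0.032, ω₃=0.016
apply F[4]=+10.000 → step 5: x=0.038, v=0.763, θ₁=-0.012, ω₁=-0.901, θ₂=-0.056, ω₂=-0.345, θ₃=-0.032, ω₃=0.025
apply F[5]=+10.000 → step 6: x=0.055, v=0.924, θ₁=-0.032, ω₁=-1.153, θ₂=-0.064, ω₂=-0.389, θ₃=-0.031, ω₃=0.036
apply F[6]=+10.000 → step 7: x=0.075, v=1.088, θ₁=-0.058, ω₁=-1.447, θ₂=-0.072, ω₂=-0.417, θ₃=-0.031, ω₃=0.050
apply F[7]=+10.000 → step 8: x=0.098, v=1.257, θ₁=-0.091, ω₁=-1.789, θ₂=-0.080, ω₂=-0.426, θ₃=-0.029, ω₃=0.066
apply F[8]=+10.000 → step 9: x=0.125, v=1.430, θ₁=-0.130, ω₁=-2.181, θ₂=-0.089, ω₂=-0.414, θ₃=-0.028, ω₃=0.082
apply F[9]=+10.000 → step 10: x=0.155, v=1.604, θ₁=-0.178, ω₁=-2.614, θ₂=-0.097, ω₂=-0.386, θ₃=-0.026, ω₃=0.097
apply F[10]=+10.000 → step 11: x=0.189, v=1.775, θ₁=-0.235, ω₁=-3.064, θ₂=-0.104, ω₂=-0.352, θ₃=-0.024, ω₃=0.108
apply F[11]=-10.000 → step 12: x=0.223, v=1.651, θ₁=-0.296, ω₁=-3.080, θ₂=-0.110, ω₂=-0.263, θ₃=-0.022, ω₃=0.129
apply F[12]=-10.000 → step 13: x=0.255, v=1.531, θ₁=-0.358, ω₁=-3.163, θ₂=-0.114, ω₂=-0.151, θ₃=-0.019, ω₃=0.149
apply F[13]=-10.000 → step 14: x=0.285, v=1.412, θ₁=-0.423, ω₁=-3.291, θ₂=-0.116, ω₂=-0.025, θ₃=-0.016, ω₃=0.167
apply F[14]=-10.000 → step 15: x=0.312, v=1.292, θ₁=-0.490, ω₁=-3.446, θ₂=-0.115, ω₂=0.105, θ₃=-0.012, ω₃=0.183
apply F[15]=-10.000 → step 16: x=0.336, v=1.168, θ₁=-0.561, ω₁=-3.610, θ₂=-0.112, ω₂=0.230, θ₃=-0.009, ω₃=0.195
apply F[16]=-10.000 → step 17: x=0.358, v=1.040, θ₁=-0.635, ω₁=-3.774, θ₂=-0.106, ω₂=0.344, θ₃=-0.005, ω₃=0.204
apply F[17]=-10.000 → step 18: x=0.378, v=0.907, θ₁=-0.712, ω₁=-3.934, θ₂=-0.098, ω₂=0.442, θ₃=-0.000, ω₃=0.210
apply F[18]=-10.000 → step 19: x=0.395, v=0.769, θ₁=-0.792, ω₁=-4.090, θ₂=-0.089, ω₂=0.522, θ₃=0.004, ω₃=0.214
apply F[19]=-10.000 → step 20: x=0.409, v=0.626, θ₁=-0.875, ω₁=-4.245, θ₂=-0.078, ω₂=0.583, θ₃=0.008, ω₃=0.216
apply F[20]=-10.000 → step 21: x=0.420, v=0.478, θ₁=-0.962, ω₁=-4.402, θ₂=-0.066, ω₂=0.624, θ₃=0.013, ω₃=0.217
apply F[21]=-10.000 → step 22: x=0.428, v=0.326, θ₁=-1.051, ω₁=-4.568, θ₂=-0.053, ω₂=0.643, θ₃=0.017, ω₃=0.217
apply F[22]=-10.000 → step 23: x=0.433, v=0.169, θ₁=-1.145, ω₁=-4.748, θ₂=-0.040, ω₂=0.638, θ₃=0.021, ω₃=0.217
apply F[23]=-10.000 → step 24: x=0.434, v=0.006, θ₁=-1.242, ω₁=-4.949, θ₂=-0.027, ω₂=0.608, θ₃=0.026, ω₃=0.216
apply F[24]=-10.000 → step 25: x=0.433, v=-0.162, θ₁=-1.343, ω₁=-5.180, θ₂=-0.016, ω₂=0.548, θ₃=0.030, ω₃=0.216
apply F[25]=-10.000 → step 26: x=0.428, v=-0.338, θ₁=-1.449, ω₁=-5.453, θ₂=-0.006, ω₂=0.452, θ₃=0.034, ω₃=0.216
apply F[26]=-10.000 → step 27: x=0.419, v=-0.522, θ₁=-1.561, ω₁=-5.780, θ₂=0.002, ω₂=0.312, θ₃=0.038, ω₃=0.215
Max |angle| over trajectory = 1.561 rad; bound = 1.633 → within bound.

Answer: yes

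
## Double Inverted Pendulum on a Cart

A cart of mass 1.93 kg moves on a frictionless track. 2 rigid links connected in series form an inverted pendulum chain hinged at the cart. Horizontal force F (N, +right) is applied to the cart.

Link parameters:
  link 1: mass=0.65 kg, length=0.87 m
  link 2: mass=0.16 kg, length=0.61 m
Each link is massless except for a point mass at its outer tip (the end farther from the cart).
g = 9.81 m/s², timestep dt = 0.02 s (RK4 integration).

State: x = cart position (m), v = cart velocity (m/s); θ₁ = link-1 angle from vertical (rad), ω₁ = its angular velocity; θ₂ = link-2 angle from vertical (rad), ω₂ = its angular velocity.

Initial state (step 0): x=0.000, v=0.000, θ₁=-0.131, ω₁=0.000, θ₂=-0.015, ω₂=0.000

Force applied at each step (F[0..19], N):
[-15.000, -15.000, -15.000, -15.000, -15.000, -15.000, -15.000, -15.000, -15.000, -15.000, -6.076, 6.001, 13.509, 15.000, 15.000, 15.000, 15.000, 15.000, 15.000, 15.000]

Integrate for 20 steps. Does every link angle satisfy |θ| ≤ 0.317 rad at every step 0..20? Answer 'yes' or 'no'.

Answer: yes

Derivation:
apply F[0]=-15.000 → step 1: x=-0.001, v=-0.144, θ₁=-0.130, ω₁=0.128, θ₂=-0.014, ω₂=0.050
apply F[1]=-15.000 → step 2: x=-0.006, v=-0.288, θ₁=-0.126, ω₁=0.256, θ₂=-0.013, ω₂=0.099
apply F[2]=-15.000 → step 3: x=-0.013, v=-0.433, θ₁=-0.119, ω₁=0.387, θ₂=-0.011, ω₂=0.147
apply F[3]=-15.000 → step 4: x=-0.023, v=-0.578, θ₁=-0.110, ω₁=0.521, θ₂=-0.007, ω₂=0.192
apply F[4]=-15.000 → step 5: x=-0.036, v=-0.725, θ₁=-0.099, ω₁=0.659, θ₂=-0.003, ω₂=0.233
apply F[5]=-15.000 → step 6: x=-0.052, v=-0.872, θ₁=-0.084, ω₁=0.803, θ₂=0.002, ω₂=0.270
apply F[6]=-15.000 → step 7: x=-0.071, v=-1.022, θ₁=-0.066, ω₁=0.953, θ₂=0.008, ω₂=0.302
apply F[7]=-15.000 → step 8: x=-0.093, v=-1.173, θ₁=-0.046, ω₁=1.110, θ₂=0.014, ω₂=0.327
apply F[8]=-15.000 → step 9: x=-0.118, v=-1.326, θ₁=-0.022, ω₁=1.275, θ₂=0.021, ω₂=0.346
apply F[9]=-15.000 → step 10: x=-0.146, v=-1.480, θ₁=0.005, ω₁=1.450, θ₂=0.028, ω₂=0.357
apply F[10]=-6.076 → step 11: x=-0.176, v=-1.545, θ₁=0.035, ω₁=1.527, θ₂=0.035, ω₂=0.361
apply F[11]=+6.001 → step 12: x=-0.207, v=-1.486, θ₁=0.065, ω₁=1.472, θ₂=0.042, ω₂=0.357
apply F[12]=+13.509 → step 13: x=-0.235, v=-1.352, θ₁=0.093, ω₁=1.337, θ₂=0.049, ω₂=0.346
apply F[13]=+15.000 → step 14: x=-0.260, v=-1.204, θ₁=0.118, ω₁=1.196, θ₂=0.056, ω₂=0.326
apply F[14]=+15.000 → step 15: x=-0.283, v=-1.059, θ₁=0.141, ω₁=1.063, θ₂=0.062, ω₂=0.298
apply F[15]=+15.000 → step 16: x=-0.303, v=-0.916, θ₁=0.161, ω₁=0.939, θ₂=0.068, ω₂=0.264
apply F[16]=+15.000 → step 17: x=-0.320, v=-0.775, θ₁=0.179, ω₁=0.823, θ₂=0.073, ω₂=0.222
apply F[17]=+15.000 → step 18: x=-0.334, v=-0.636, θ₁=0.194, ω₁=0.714, θ₂=0.077, ω₂=0.175
apply F[18]=+15.000 → step 19: x=-0.345, v=-0.498, θ₁=0.207, ω₁=0.611, θ₂=0.080, ω₂=0.123
apply F[19]=+15.000 → step 20: x=-0.354, v=-0.362, θ₁=0.218, ω₁=0.514, θ₂=0.082, ω₂=0.065
Max |angle| over trajectory = 0.218 rad; bound = 0.317 → within bound.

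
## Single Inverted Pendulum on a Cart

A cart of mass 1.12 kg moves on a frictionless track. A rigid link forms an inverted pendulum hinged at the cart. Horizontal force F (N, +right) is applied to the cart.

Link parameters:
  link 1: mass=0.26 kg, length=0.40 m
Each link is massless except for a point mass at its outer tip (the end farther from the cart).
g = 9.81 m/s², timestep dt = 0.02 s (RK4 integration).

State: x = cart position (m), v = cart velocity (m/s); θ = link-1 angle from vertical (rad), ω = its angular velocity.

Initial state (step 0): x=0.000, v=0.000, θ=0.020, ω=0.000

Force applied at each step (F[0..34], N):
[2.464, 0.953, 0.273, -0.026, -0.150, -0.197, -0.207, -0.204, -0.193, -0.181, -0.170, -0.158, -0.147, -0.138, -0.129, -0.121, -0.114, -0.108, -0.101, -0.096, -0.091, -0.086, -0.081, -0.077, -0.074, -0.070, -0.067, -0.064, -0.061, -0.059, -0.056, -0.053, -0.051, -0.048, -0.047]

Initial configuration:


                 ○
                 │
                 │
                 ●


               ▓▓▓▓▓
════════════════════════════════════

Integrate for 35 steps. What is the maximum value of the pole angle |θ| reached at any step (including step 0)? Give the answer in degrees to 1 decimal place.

apply F[0]=+2.464 → step 1: x=0.000, v=0.043, θ=0.019, ω=-0.098
apply F[1]=+0.953 → step 2: x=0.001, v=0.059, θ=0.017, ω=-0.130
apply F[2]=+0.273 → step 3: x=0.003, v=0.063, θ=0.014, ω=-0.133
apply F[3]=-0.026 → step 4: x=0.004, v=0.062, θ=0.012, ω=-0.124
apply F[4]=-0.150 → step 5: x=0.005, v=0.059, θ=0.009, ω=-0.111
apply F[5]=-0.197 → step 6: x=0.006, v=0.055, θ=0.007, ω=-0.097
apply F[6]=-0.207 → step 7: x=0.007, v=0.051, θ=0.005, ω=-0.084
apply F[7]=-0.204 → step 8: x=0.008, v=0.048, θ=0.004, ω=-0.072
apply F[8]=-0.193 → step 9: x=0.009, v=0.044, θ=0.002, ω=-0.062
apply F[9]=-0.181 → step 10: x=0.010, v=0.041, θ=0.001, ω=-0.053
apply F[10]=-0.170 → step 11: x=0.011, v=0.038, θ=0.000, ω=-0.044
apply F[11]=-0.158 → step 12: x=0.012, v=0.035, θ=-0.000, ω=-0.037
apply F[12]=-0.147 → step 13: x=0.012, v=0.032, θ=-0.001, ω=-0.031
apply F[13]=-0.138 → step 14: x=0.013, v=0.030, θ=-0.002, ω=-0.026
apply F[14]=-0.129 → step 15: x=0.013, v=0.028, θ=-0.002, ω=-0.022
apply F[15]=-0.121 → step 16: x=0.014, v=0.026, θ=-0.003, ω=-0.018
apply F[16]=-0.114 → step 17: x=0.015, v=0.024, θ=-0.003, ω=-0.014
apply F[17]=-0.108 → step 18: x=0.015, v=0.022, θ=-0.003, ω=-0.011
apply F[18]=-0.101 → step 19: x=0.015, v=0.020, θ=-0.003, ω=-0.009
apply F[19]=-0.096 → step 20: x=0.016, v=0.019, θ=-0.004, ω=-0.007
apply F[20]=-0.091 → step 21: x=0.016, v=0.017, θ=-0.004, ω=-0.005
apply F[21]=-0.086 → step 22: x=0.016, v=0.016, θ=-0.004, ω=-0.003
apply F[22]=-0.081 → step 23: x=0.017, v=0.015, θ=-0.004, ω=-0.002
apply F[23]=-0.077 → step 24: x=0.017, v=0.013, θ=-0.004, ω=-0.001
apply F[24]=-0.074 → step 25: x=0.017, v=0.012, θ=-0.004, ω=0.000
apply F[25]=-0.070 → step 26: x=0.018, v=0.011, θ=-0.004, ω=0.001
apply F[26]=-0.067 → step 27: x=0.018, v=0.010, θ=-0.004, ω=0.002
apply F[27]=-0.064 → step 28: x=0.018, v=0.009, θ=-0.004, ω=0.002
apply F[28]=-0.061 → step 29: x=0.018, v=0.008, θ=-0.004, ω=0.003
apply F[29]=-0.059 → step 30: x=0.018, v=0.007, θ=-0.004, ω=0.003
apply F[30]=-0.056 → step 31: x=0.018, v=0.006, θ=-0.004, ω=0.004
apply F[31]=-0.053 → step 32: x=0.019, v=0.006, θ=-0.003, ω=0.004
apply F[32]=-0.051 → step 33: x=0.019, v=0.005, θ=-0.003, ω=0.004
apply F[33]=-0.048 → step 34: x=0.019, v=0.004, θ=-0.003, ω=0.004
apply F[34]=-0.047 → step 35: x=0.019, v=0.004, θ=-0.003, ω=0.004
Max |angle| over trajectory = 0.020 rad = 1.1°.

Answer: 1.1°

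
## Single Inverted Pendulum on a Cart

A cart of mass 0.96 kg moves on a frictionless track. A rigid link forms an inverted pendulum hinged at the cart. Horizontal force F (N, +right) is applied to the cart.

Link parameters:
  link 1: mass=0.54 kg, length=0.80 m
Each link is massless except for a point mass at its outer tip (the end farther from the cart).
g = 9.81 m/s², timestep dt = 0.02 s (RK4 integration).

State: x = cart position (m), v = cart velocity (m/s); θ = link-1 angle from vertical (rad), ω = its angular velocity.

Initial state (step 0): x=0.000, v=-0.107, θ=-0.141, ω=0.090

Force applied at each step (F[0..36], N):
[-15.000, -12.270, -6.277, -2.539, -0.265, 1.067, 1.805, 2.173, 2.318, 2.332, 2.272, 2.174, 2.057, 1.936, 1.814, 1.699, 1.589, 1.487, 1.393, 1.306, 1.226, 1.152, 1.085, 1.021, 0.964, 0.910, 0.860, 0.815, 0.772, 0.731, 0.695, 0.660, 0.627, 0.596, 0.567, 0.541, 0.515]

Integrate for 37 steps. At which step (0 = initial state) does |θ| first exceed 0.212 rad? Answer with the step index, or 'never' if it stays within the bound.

apply F[0]=-15.000 → step 1: x=-0.005, v=-0.401, θ=-0.136, ω=0.420
apply F[1]=-12.270 → step 2: x=-0.015, v=-0.641, θ=-0.125, ω=0.685
apply F[2]=-6.277 → step 3: x=-0.029, v=-0.758, θ=-0.110, ω=0.802
apply F[3]=-2.539 → step 4: x=-0.045, v=-0.800, θ=-0.094, ω=0.830
apply F[4]=-0.265 → step 5: x=-0.061, v=-0.797, θ=-0.077, ω=0.805
apply F[5]=+1.067 → step 6: x=-0.077, v=-0.768, θ=-0.062, ω=0.751
apply F[6]=+1.805 → step 7: x=-0.092, v=-0.724, θ=-0.047, ω=0.683
apply F[7]=+2.173 → step 8: x=-0.106, v=-0.675, θ=-0.035, ω=0.611
apply F[8]=+2.318 → step 9: x=-0.119, v=-0.623, θ=-0.023, ω=0.540
apply F[9]=+2.332 → step 10: x=-0.131, v=-0.573, θ=-0.013, ω=0.473
apply F[10]=+2.272 → step 11: x=-0.142, v=-0.525, θ=-0.004, ω=0.410
apply F[11]=+2.174 → step 12: x=-0.152, v=-0.479, θ=0.004, ω=0.354
apply F[12]=+2.057 → step 13: x=-0.161, v=-0.437, θ=0.010, ω=0.303
apply F[13]=+1.936 → step 14: x=-0.169, v=-0.398, θ=0.016, ω=0.257
apply F[14]=+1.814 → step 15: x=-0.177, v=-0.363, θ=0.020, ω=0.217
apply F[15]=+1.699 → step 16: x=-0.184, v=-0.330, θ=0.024, ω=0.182
apply F[16]=+1.589 → step 17: x=-0.190, v=-0.299, θ=0.028, ω=0.150
apply F[17]=+1.487 → step 18: x=-0.196, v=-0.272, θ=0.030, ω=0.123
apply F[18]=+1.393 → step 19: x=-0.201, v=-0.246, θ=0.033, ω=0.099
apply F[19]=+1.306 → step 20: x=-0.205, v=-0.223, θ=0.034, ω=0.077
apply F[20]=+1.226 → step 21: x=-0.210, v=-0.201, θ=0.036, ω=0.059
apply F[21]=+1.152 → step 22: x=-0.214, v=-0.181, θ=0.037, ω=0.043
apply F[22]=+1.085 → step 23: x=-0.217, v=-0.163, θ=0.038, ω=0.029
apply F[23]=+1.021 → step 24: x=-0.220, v=-0.145, θ=0.038, ω=0.017
apply F[24]=+0.964 → step 25: x=-0.223, v=-0.130, θ=0.038, ω=0.006
apply F[25]=+0.910 → step 26: x=-0.225, v=-0.115, θ=0.038, ω=-0.003
apply F[26]=+0.860 → step 27: x=-0.227, v=-0.101, θ=0.038, ω=-0.010
apply F[27]=+0.815 → step 28: x=-0.229, v=-0.088, θ=0.038, ω=-0.017
apply F[28]=+0.772 → step 29: x=-0.231, v=-0.077, θ=0.037, ω=-0.023
apply F[29]=+0.731 → step 30: x=-0.232, v=-0.065, θ=0.037, ω=-0.027
apply F[30]=+0.695 → step 31: x=-0.234, v=-0.055, θ=0.036, ω=-0.031
apply F[31]=+0.660 → step 32: x=-0.235, v=-0.045, θ=0.036, ω=-0.035
apply F[32]=+0.627 → step 33: x=-0.235, v=-0.036, θ=0.035, ω=-0.037
apply F[33]=+0.596 → step 34: x=-0.236, v=-0.027, θ=0.034, ω=-0.040
apply F[34]=+0.567 → step 35: x=-0.236, v=-0.019, θ=0.033, ω=-0.041
apply F[35]=+0.541 → step 36: x=-0.237, v=-0.012, θ=0.033, ω=-0.043
apply F[36]=+0.515 → step 37: x=-0.237, v=-0.005, θ=0.032, ω=-0.044
max |θ| = 0.141 ≤ 0.212 over all 38 states.

Answer: never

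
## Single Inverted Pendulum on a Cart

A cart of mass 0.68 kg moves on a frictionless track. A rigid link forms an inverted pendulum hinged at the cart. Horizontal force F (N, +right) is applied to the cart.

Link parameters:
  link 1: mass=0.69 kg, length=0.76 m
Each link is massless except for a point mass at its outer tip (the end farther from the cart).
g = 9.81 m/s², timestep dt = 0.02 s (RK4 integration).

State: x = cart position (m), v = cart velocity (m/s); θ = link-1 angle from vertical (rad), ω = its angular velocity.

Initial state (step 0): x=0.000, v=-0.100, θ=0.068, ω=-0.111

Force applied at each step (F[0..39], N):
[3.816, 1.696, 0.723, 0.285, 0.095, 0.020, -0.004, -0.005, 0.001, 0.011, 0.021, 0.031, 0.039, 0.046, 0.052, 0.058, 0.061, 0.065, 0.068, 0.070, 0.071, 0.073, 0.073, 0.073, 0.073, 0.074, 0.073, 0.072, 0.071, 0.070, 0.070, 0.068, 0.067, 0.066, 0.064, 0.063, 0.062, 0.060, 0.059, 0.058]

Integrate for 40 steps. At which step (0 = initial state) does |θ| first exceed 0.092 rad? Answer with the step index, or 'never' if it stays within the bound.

Answer: never

Derivation:
apply F[0]=+3.816 → step 1: x=-0.001, v=-0.001, θ=0.065, ω=-0.223
apply F[1]=+1.696 → step 2: x=-0.001, v=0.036, θ=0.060, ω=-0.256
apply F[2]=+0.723 → step 3: x=0.000, v=0.046, θ=0.055, ω=-0.255
apply F[3]=+0.285 → step 4: x=0.001, v=0.044, θ=0.050, ω=-0.239
apply F[4]=+0.095 → step 5: x=0.002, v=0.037, θ=0.045, ω=-0.218
apply F[5]=+0.020 → step 6: x=0.003, v=0.029, θ=0.041, ω=-0.196
apply F[6]=-0.004 → step 7: x=0.003, v=0.022, θ=0.037, ω=-0.176
apply F[7]=-0.005 → step 8: x=0.003, v=0.014, θ=0.034, ω=-0.157
apply F[8]=+0.001 → step 9: x=0.004, v=0.008, θ=0.031, ω=-0.140
apply F[9]=+0.011 → step 10: x=0.004, v=0.002, θ=0.029, ω=-0.125
apply F[10]=+0.021 → step 11: x=0.004, v=-0.003, θ=0.026, ω=-0.111
apply F[11]=+0.031 → step 12: x=0.004, v=-0.007, θ=0.024, ω=-0.100
apply F[12]=+0.039 → step 13: x=0.003, v=-0.010, θ=0.022, ω=-0.089
apply F[13]=+0.046 → step 14: x=0.003, v=-0.013, θ=0.020, ω=-0.080
apply F[14]=+0.052 → step 15: x=0.003, v=-0.015, θ=0.019, ω=-0.072
apply F[15]=+0.058 → step 16: x=0.003, v=-0.017, θ=0.018, ω=-0.064
apply F[16]=+0.061 → step 17: x=0.002, v=-0.019, θ=0.016, ω=-0.058
apply F[17]=+0.065 → step 18: x=0.002, v=-0.020, θ=0.015, ω=-0.052
apply F[18]=+0.068 → step 19: x=0.001, v=-0.021, θ=0.014, ω=-0.047
apply F[19]=+0.070 → step 20: x=0.001, v=-0.022, θ=0.013, ω=-0.043
apply F[20]=+0.071 → step 21: x=0.001, v=-0.022, θ=0.013, ω=-0.039
apply F[21]=+0.073 → step 22: x=0.000, v=-0.022, θ=0.012, ω=-0.035
apply F[22]=+0.073 → step 23: x=-0.000, v=-0.023, θ=0.011, ω=-0.032
apply F[23]=+0.073 → step 24: x=-0.001, v=-0.023, θ=0.011, ω=-0.029
apply F[24]=+0.073 → step 25: x=-0.001, v=-0.022, θ=0.010, ω=-0.027
apply F[25]=+0.074 → step 26: x=-0.002, v=-0.022, θ=0.009, ω=-0.025
apply F[26]=+0.073 → step 27: x=-0.002, v=-0.022, θ=0.009, ω=-0.023
apply F[27]=+0.072 → step 28: x=-0.003, v=-0.022, θ=0.009, ω=-0.021
apply F[28]=+0.071 → step 29: x=-0.003, v=-0.021, θ=0.008, ω=-0.019
apply F[29]=+0.070 → step 30: x=-0.003, v=-0.021, θ=0.008, ω=-0.018
apply F[30]=+0.070 → step 31: x=-0.004, v=-0.020, θ=0.007, ω=-0.017
apply F[31]=+0.068 → step 32: x=-0.004, v=-0.020, θ=0.007, ω=-0.015
apply F[32]=+0.067 → step 33: x=-0.005, v=-0.019, θ=0.007, ω=-0.014
apply F[33]=+0.066 → step 34: x=-0.005, v=-0.018, θ=0.007, ω=-0.014
apply F[34]=+0.064 → step 35: x=-0.005, v=-0.018, θ=0.006, ω=-0.013
apply F[35]=+0.063 → step 36: x=-0.006, v=-0.017, θ=0.006, ω=-0.012
apply F[36]=+0.062 → step 37: x=-0.006, v=-0.016, θ=0.006, ω=-0.011
apply F[37]=+0.060 → step 38: x=-0.006, v=-0.016, θ=0.006, ω=-0.011
apply F[38]=+0.059 → step 39: x=-0.007, v=-0.015, θ=0.005, ω=-0.010
apply F[39]=+0.058 → step 40: x=-0.007, v=-0.014, θ=0.005, ω=-0.010
max |θ| = 0.068 ≤ 0.092 over all 41 states.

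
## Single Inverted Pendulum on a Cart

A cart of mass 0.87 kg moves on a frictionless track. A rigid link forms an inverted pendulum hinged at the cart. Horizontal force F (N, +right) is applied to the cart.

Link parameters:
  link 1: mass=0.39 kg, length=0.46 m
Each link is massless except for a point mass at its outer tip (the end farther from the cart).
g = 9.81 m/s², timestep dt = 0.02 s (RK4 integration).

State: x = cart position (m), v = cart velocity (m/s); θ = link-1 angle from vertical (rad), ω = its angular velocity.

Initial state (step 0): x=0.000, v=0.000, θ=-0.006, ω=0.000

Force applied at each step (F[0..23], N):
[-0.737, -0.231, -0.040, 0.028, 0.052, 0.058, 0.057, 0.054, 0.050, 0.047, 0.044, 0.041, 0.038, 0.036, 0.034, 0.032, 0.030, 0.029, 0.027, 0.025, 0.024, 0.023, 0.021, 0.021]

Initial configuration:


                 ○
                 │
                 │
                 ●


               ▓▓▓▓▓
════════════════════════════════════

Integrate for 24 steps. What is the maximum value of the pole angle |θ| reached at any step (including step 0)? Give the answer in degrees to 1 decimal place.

apply F[0]=-0.737 → step 1: x=-0.000, v=-0.016, θ=-0.006, ω=0.033
apply F[1]=-0.231 → step 2: x=-0.001, v=-0.021, θ=-0.005, ω=0.041
apply F[2]=-0.040 → step 3: x=-0.001, v=-0.022, θ=-0.004, ω=0.041
apply F[3]=+0.028 → step 4: x=-0.001, v=-0.021, θ=-0.003, ω=0.037
apply F[4]=+0.052 → step 5: x=-0.002, v=-0.019, θ=-0.003, ω=0.033
apply F[5]=+0.058 → step 6: x=-0.002, v=-0.018, θ=-0.002, ω=0.028
apply F[6]=+0.057 → step 7: x=-0.003, v=-0.016, θ=-0.002, ω=0.024
apply F[7]=+0.054 → step 8: x=-0.003, v=-0.015, θ=-0.001, ω=0.021
apply F[8]=+0.050 → step 9: x=-0.003, v=-0.014, θ=-0.001, ω=0.018
apply F[9]=+0.047 → step 10: x=-0.003, v=-0.013, θ=-0.000, ω=0.015
apply F[10]=+0.044 → step 11: x=-0.004, v=-0.012, θ=-0.000, ω=0.013
apply F[11]=+0.041 → step 12: x=-0.004, v=-0.011, θ=0.000, ω=0.011
apply F[12]=+0.038 → step 13: x=-0.004, v=-0.010, θ=0.000, ω=0.009
apply F[13]=+0.036 → step 14: x=-0.004, v=-0.009, θ=0.001, ω=0.008
apply F[14]=+0.034 → step 15: x=-0.004, v=-0.008, θ=0.001, ω=0.006
apply F[15]=+0.032 → step 16: x=-0.005, v=-0.008, θ=0.001, ω=0.005
apply F[16]=+0.030 → step 17: x=-0.005, v=-0.007, θ=0.001, ω=0.004
apply F[17]=+0.029 → step 18: x=-0.005, v=-0.006, θ=0.001, ω=0.003
apply F[18]=+0.027 → step 19: x=-0.005, v=-0.006, θ=0.001, ω=0.002
apply F[19]=+0.025 → step 20: x=-0.005, v=-0.005, θ=0.001, ω=0.002
apply F[20]=+0.024 → step 21: x=-0.005, v=-0.005, θ=0.001, ω=0.001
apply F[21]=+0.023 → step 22: x=-0.005, v=-0.005, θ=0.001, ω=0.001
apply F[22]=+0.021 → step 23: x=-0.005, v=-0.004, θ=0.001, ω=0.001
apply F[23]=+0.021 → step 24: x=-0.005, v=-0.004, θ=0.001, ω=0.000
Max |angle| over trajectory = 0.006 rad = 0.3°.

Answer: 0.3°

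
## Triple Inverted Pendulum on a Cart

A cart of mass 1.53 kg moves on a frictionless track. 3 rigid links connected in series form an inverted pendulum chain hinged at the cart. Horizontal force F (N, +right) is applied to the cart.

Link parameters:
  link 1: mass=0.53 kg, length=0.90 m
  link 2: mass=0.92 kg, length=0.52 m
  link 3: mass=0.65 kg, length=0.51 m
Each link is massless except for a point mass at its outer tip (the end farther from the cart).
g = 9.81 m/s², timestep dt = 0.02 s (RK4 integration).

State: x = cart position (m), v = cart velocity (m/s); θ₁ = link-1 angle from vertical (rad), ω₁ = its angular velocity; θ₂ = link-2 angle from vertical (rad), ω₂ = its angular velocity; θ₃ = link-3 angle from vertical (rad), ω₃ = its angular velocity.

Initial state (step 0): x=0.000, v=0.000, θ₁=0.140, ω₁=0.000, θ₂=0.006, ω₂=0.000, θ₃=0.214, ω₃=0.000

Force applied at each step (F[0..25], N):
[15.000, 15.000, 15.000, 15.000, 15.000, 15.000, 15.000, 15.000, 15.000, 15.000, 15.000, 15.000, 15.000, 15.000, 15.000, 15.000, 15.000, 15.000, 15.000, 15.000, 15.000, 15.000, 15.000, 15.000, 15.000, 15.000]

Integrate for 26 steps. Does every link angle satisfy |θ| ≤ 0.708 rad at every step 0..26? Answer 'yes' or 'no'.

Answer: no

Derivation:
apply F[0]=+15.000 → step 1: x=0.002, v=0.158, θ₁=0.139, ω₁=-0.056, θ₂=0.003, ω₂=-0.260, θ₃=0.215, ω₃=0.137
apply F[1]=+15.000 → step 2: x=0.006, v=0.316, θ₁=0.138, ω₁=-0.111, θ₂=-0.004, ω₂=-0.525, θ₃=0.220, ω₃=0.278
apply F[2]=+15.000 → step 3: x=0.014, v=0.476, θ₁=0.135, ω₁=-0.166, θ₂=-0.018, ω₂=-0.800, θ₃=0.227, ω₃=0.424
apply F[3]=+15.000 → step 4: x=0.025, v=0.638, θ₁=0.131, ω₁=-0.221, θ₂=-0.037, ω₂=-1.087, θ₃=0.237, ω₃=0.578
apply F[4]=+15.000 → step 5: x=0.040, v=0.802, θ₁=0.126, ω₁=-0.277, θ₂=-0.061, ω₂=-1.387, θ₃=0.250, ω₃=0.739
apply F[5]=+15.000 → step 6: x=0.057, v=0.971, θ₁=0.120, ω₁=-0.337, θ₂=-0.092, ω₂=-1.699, θ₃=0.266, ω₃=0.906
apply F[6]=+15.000 → step 7: x=0.079, v=1.143, θ₁=0.113, ω₁=-0.402, θ₂=-0.129, ω₂=-2.018, θ₃=0.286, ω₃=1.075
apply F[7]=+15.000 → step 8: x=0.103, v=1.319, θ₁=0.104, ω₁=-0.479, θ₂=-0.173, ω₂=-2.334, θ₃=0.309, ω₃=1.237
apply F[8]=+15.000 → step 9: x=0.131, v=1.499, θ₁=0.093, ω₁=-0.570, θ₂=-0.223, ω₂=-2.639, θ₃=0.335, ω₃=1.386
apply F[9]=+15.000 → step 10: x=0.163, v=1.683, θ₁=0.081, ω₁=-0.681, θ₂=-0.278, ω₂=-2.923, θ₃=0.364, ω₃=1.514
apply F[10]=+15.000 → step 11: x=0.199, v=1.871, θ₁=0.066, ω₁=-0.816, θ₂=-0.339, ω₂=-3.178, θ₃=0.396, ω₃=1.614
apply F[11]=+15.000 → step 12: x=0.238, v=2.061, θ₁=0.048, ω₁=-0.975, θ₂=-0.405, ω₂=-3.398, θ₃=0.429, ω₃=1.683
apply F[12]=+15.000 → step 13: x=0.281, v=2.255, θ₁=0.027, ω₁=-1.161, θ₂=-0.475, ω₂=-3.582, θ₃=0.463, ω₃=1.718
apply F[13]=+15.000 → step 14: x=0.328, v=2.450, θ₁=0.001, ω₁=-1.373, θ₂=-0.548, ω₂=-3.728, θ₃=0.497, ω₃=1.719
apply F[14]=+15.000 → step 15: x=0.379, v=2.646, θ₁=-0.028, ω₁=-1.613, θ₂=-0.624, ω₂=-3.834, θ₃=0.531, ω₃=1.688
apply F[15]=+15.000 → step 16: x=0.434, v=2.844, θ₁=-0.063, ω₁=-1.880, θ₂=-0.701, ω₂=-3.897, θ₃=0.565, ω₃=1.626
apply F[16]=+15.000 → step 17: x=0.493, v=3.041, θ₁=-0.104, ω₁=-2.173, θ₂=-0.779, ω₂=-3.914, θ₃=0.596, ω₃=1.534
apply F[17]=+15.000 → step 18: x=0.556, v=3.236, θ₁=-0.150, ω₁=-2.492, θ₂=-0.857, ω₂=-3.878, θ₃=0.626, ω₃=1.415
apply F[18]=+15.000 → step 19: x=0.622, v=3.428, θ₁=-0.204, ω₁=-2.834, θ₂=-0.934, ω₂=-3.780, θ₃=0.653, ω₃=1.271
apply F[19]=+15.000 → step 20: x=0.693, v=3.614, θ₁=-0.264, ω₁=-3.197, θ₂=-1.008, ω₂=-3.609, θ₃=0.676, ω₃=1.103
apply F[20]=+15.000 → step 21: x=0.767, v=3.790, θ₁=-0.332, ω₁=-3.578, θ₂=-1.078, ω₂=-3.356, θ₃=0.697, ω₃=0.910
apply F[21]=+15.000 → step 22: x=0.844, v=3.951, θ₁=-0.407, ω₁=-3.973, θ₂=-1.142, ω₂=-3.011, θ₃=0.713, ω₃=0.693
apply F[22]=+15.000 → step 23: x=0.925, v=4.092, θ₁=-0.491, ω₁=-4.378, θ₂=-1.198, ω₂=-2.568, θ₃=0.724, ω₃=0.444
apply F[23]=+15.000 → step 24: x=1.008, v=4.202, θ₁=-0.582, ω₁=-4.790, θ₂=-1.244, ω₂=-2.026, θ₃=0.730, ω₃=0.153
apply F[24]=+15.000 → step 25: x=1.093, v=4.274, θ₁=-0.682, ω₁=-5.205, θ₂=-1.278, ω₂=-1.396, θ₃=0.730, ω₃=-0.198
apply F[25]=+15.000 → step 26: x=1.178, v=4.293, θ₁=-0.790, ω₁=-5.618, θ₂=-1.299, ω₂=-0.704, θ₃=0.722, ω₃=-0.636
Max |angle| over trajectory = 1.299 rad; bound = 0.708 → exceeded.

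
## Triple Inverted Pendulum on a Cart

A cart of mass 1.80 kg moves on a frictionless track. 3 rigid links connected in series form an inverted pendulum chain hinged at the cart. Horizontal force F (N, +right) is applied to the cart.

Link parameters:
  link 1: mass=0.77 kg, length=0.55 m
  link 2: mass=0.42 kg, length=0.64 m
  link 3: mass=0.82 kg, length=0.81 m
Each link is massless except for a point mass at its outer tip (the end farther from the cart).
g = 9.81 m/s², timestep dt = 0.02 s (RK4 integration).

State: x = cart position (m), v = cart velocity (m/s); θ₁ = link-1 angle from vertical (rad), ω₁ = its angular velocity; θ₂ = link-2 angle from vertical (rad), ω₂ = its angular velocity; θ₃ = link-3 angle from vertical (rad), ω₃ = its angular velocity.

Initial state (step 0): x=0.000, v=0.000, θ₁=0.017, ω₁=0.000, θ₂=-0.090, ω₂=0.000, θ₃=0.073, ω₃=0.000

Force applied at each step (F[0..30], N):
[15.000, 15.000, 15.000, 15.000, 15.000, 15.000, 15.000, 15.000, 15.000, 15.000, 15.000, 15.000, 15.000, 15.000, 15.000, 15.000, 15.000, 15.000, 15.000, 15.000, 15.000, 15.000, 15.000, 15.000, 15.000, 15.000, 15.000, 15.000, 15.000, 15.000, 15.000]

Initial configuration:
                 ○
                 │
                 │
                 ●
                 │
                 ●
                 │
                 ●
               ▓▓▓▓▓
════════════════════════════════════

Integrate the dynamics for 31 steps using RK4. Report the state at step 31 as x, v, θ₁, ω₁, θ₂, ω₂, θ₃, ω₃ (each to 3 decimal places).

apply F[0]=+15.000 → step 1: x=0.002, v=0.163, θ₁=0.015, ω₁=-0.233, θ₂=-0.092, ω₂=-0.173, θ₃=0.074, ω₃=0.110
apply F[1]=+15.000 → step 2: x=0.007, v=0.327, θ₁=0.008, ω₁=-0.472, θ₂=-0.097, ω₂=-0.345, θ₃=0.077, ω₃=0.221
apply F[2]=+15.000 → step 3: x=0.015, v=0.494, θ₁=-0.004, ω₁=-0.721, θ₂=-0.106, ω₂=-0.514, θ₃=0.083, ω₃=0.335
apply F[3]=+15.000 → step 4: x=0.026, v=0.663, θ₁=-0.021, ω₁=-0.985, θ₂=-0.117, ω₂=-0.679, θ₃=0.091, ω₃=0.453
apply F[4]=+15.000 → step 5: x=0.041, v=0.835, θ₁=-0.044, ω₁=-1.269, θ₂=-0.133, ω₂=-0.836, θ₃=0.101, ω₃=0.572
apply F[5]=+15.000 → step 6: x=0.060, v=1.011, θ₁=-0.072, ω₁=-1.577, θ₂=-0.151, ω₂=-0.979, θ₃=0.114, ω₃=0.689
apply F[6]=+15.000 → step 7: x=0.082, v=1.190, θ₁=-0.107, ω₁=-1.909, θ₂=-0.172, ω₂=-1.101, θ₃=0.129, ω₃=0.799
apply F[7]=+15.000 → step 8: x=0.107, v=1.370, θ₁=-0.149, ω₁=-2.267, θ₂=-0.195, ω₂=-1.195, θ₃=0.146, ω₃=0.894
apply F[8]=+15.000 → step 9: x=0.137, v=1.550, θ₁=-0.198, ω₁=-2.645, θ₂=-0.219, ω₂=-1.254, θ₃=0.164, ω₃=0.964
apply F[9]=+15.000 → step 10: x=0.169, v=1.727, θ₁=-0.255, ω₁=-3.036, θ₂=-0.245, ω₂=-1.277, θ₃=0.184, ω₃=1.000
apply F[10]=+15.000 → step 11: x=0.206, v=1.896, θ₁=-0.319, ω₁=-3.431, θ₂=-0.270, ω₂=-1.265, θ₃=0.204, ω₃=0.994
apply F[11]=+15.000 → step 12: x=0.245, v=2.053, θ₁=-0.392, ω₁=-3.816, θ₂=-0.295, ω₂=-1.226, θ₃=0.223, ω₃=0.941
apply F[12]=+15.000 → step 13: x=0.288, v=2.194, θ₁=-0.472, ω₁=-4.179, θ₂=-0.319, ω₂=-1.176, θ₃=0.241, ω₃=0.841
apply F[13]=+15.000 → step 14: x=0.333, v=2.316, θ₁=-0.559, ω₁=-4.509, θ₂=-0.342, ω₂=-1.131, θ₃=0.257, ω₃=0.698
apply F[14]=+15.000 → step 15: x=0.380, v=2.417, θ₁=-0.652, ω₁=-4.801, θ₂=-0.364, ω₂=-1.109, θ₃=0.269, ω₃=0.518
apply F[15]=+15.000 → step 16: x=0.429, v=2.497, θ₁=-0.751, ω₁=-5.054, θ₂=-0.387, ω₂=-1.125, θ₃=0.277, ω₃=0.310
apply F[16]=+15.000 → step 17: x=0.480, v=2.557, θ₁=-0.854, ω₁=-5.271, θ₂=-0.410, ω₂=-1.190, θ₃=0.281, ω₃=0.082
apply F[17]=+15.000 → step 18: x=0.531, v=2.598, θ₁=-0.961, ω₁=-5.458, θ₂=-0.435, ω₂=-1.308, θ₃=0.280, ω₃=-0.159
apply F[18]=+15.000 → step 19: x=0.584, v=2.621, θ₁=-1.072, ω₁=-5.622, θ₂=-0.462, ω₂=-1.483, θ₃=0.275, ω₃=-0.408
apply F[19]=+15.000 → step 20: x=0.636, v=2.629, θ₁=-1.186, ω₁=-5.767, θ₂=-0.494, ω₂=-1.712, θ₃=0.264, ω₃=-0.664
apply F[20]=+15.000 → step 21: x=0.689, v=2.622, θ₁=-1.303, ω₁=-5.899, θ₂=-0.531, ω₂=-1.995, θ₃=0.248, ω₃=-0.926
apply F[21]=+15.000 → step 22: x=0.741, v=2.602, θ₁=-1.422, ω₁=-6.019, θ₂=-0.574, ω₂=-2.327, θ₃=0.227, ω₃=-1.197
apply F[22]=+15.000 → step 23: x=0.793, v=2.570, θ₁=-1.543, ω₁=-6.127, θ₂=-0.625, ω₂=-2.705, θ₃=0.200, ω₃=-1.480
apply F[23]=+15.000 → step 24: x=0.844, v=2.528, θ₁=-1.667, ω₁=-6.220, θ₂=-0.683, ω₂=-3.125, θ₃=0.168, ω₃=-1.782
apply F[24]=+15.000 → step 25: x=0.894, v=2.478, θ₁=-1.792, ω₁=-6.293, θ₂=-0.750, ω₂=-3.579, θ₃=0.129, ω₃=-2.109
apply F[25]=+15.000 → step 26: x=0.943, v=2.423, θ₁=-1.918, ω₁=-6.338, θ₂=-0.826, ω₂=-4.061, θ₃=0.083, ω₃=-2.470
apply F[26]=+15.000 → step 27: x=0.991, v=2.367, θ₁=-2.045, ω₁=-6.341, θ₂=-0.912, ω₂=-4.559, θ₃=0.030, ω₃=-2.874
apply F[27]=+15.000 → step 28: x=1.037, v=2.315, θ₁=-2.172, ω₁=-6.287, θ₂=-1.009, ω₂=-5.057, θ₃=-0.032, ω₃=-3.330
apply F[28]=+15.000 → step 29: x=1.083, v=2.273, θ₁=-2.296, ω₁=-6.157, θ₂=-1.115, ω₂=-5.534, θ₃=-0.104, ω₃=-3.847
apply F[29]=+15.000 → step 30: x=1.128, v=2.247, θ₁=-2.417, ω₁=-5.933, θ₂=-1.230, ω₂=-5.958, θ₃=-0.187, ω₃=-4.432
apply F[30]=+15.000 → step 31: x=1.173, v=2.244, θ₁=-2.533, ω₁=-5.599, θ₂=-1.352, ω₂=-6.291, θ₃=-0.282, ω₃=-5.086

Answer: x=1.173, v=2.244, θ₁=-2.533, ω₁=-5.599, θ₂=-1.352, ω₂=-6.291, θ₃=-0.282, ω₃=-5.086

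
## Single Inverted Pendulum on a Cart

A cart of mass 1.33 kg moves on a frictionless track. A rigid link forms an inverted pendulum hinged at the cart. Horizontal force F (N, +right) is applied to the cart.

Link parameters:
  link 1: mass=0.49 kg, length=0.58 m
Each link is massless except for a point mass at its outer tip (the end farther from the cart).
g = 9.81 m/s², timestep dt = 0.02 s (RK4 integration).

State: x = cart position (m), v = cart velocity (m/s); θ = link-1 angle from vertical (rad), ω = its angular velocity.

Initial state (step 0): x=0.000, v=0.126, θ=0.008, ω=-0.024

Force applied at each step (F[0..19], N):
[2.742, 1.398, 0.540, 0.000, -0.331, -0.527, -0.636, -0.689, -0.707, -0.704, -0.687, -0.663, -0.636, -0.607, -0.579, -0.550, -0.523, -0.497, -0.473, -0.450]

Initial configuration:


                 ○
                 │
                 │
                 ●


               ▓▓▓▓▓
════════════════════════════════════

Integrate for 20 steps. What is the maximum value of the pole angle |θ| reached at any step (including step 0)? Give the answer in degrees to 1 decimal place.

apply F[0]=+2.742 → step 1: x=0.003, v=0.167, θ=0.007, ω=-0.092
apply F[1]=+1.398 → step 2: x=0.006, v=0.187, θ=0.005, ω=-0.125
apply F[2]=+0.540 → step 3: x=0.010, v=0.195, θ=0.002, ω=-0.138
apply F[3]=+0.000 → step 4: x=0.014, v=0.195, θ=-0.001, ω=-0.137
apply F[4]=-0.331 → step 5: x=0.018, v=0.190, θ=-0.003, ω=-0.130
apply F[5]=-0.527 → step 6: x=0.022, v=0.183, θ=-0.006, ω=-0.118
apply F[6]=-0.636 → step 7: x=0.025, v=0.174, θ=-0.008, ω=-0.105
apply F[7]=-0.689 → step 8: x=0.029, v=0.164, θ=-0.010, ω=-0.091
apply F[8]=-0.707 → step 9: x=0.032, v=0.154, θ=-0.012, ω=-0.078
apply F[9]=-0.704 → step 10: x=0.035, v=0.144, θ=-0.013, ω=-0.065
apply F[10]=-0.687 → step 11: x=0.038, v=0.135, θ=-0.014, ω=-0.054
apply F[11]=-0.663 → step 12: x=0.040, v=0.126, θ=-0.015, ω=-0.044
apply F[12]=-0.636 → step 13: x=0.043, v=0.118, θ=-0.016, ω=-0.034
apply F[13]=-0.607 → step 14: x=0.045, v=0.110, θ=-0.017, ω=-0.026
apply F[14]=-0.579 → step 15: x=0.047, v=0.102, θ=-0.017, ω=-0.019
apply F[15]=-0.550 → step 16: x=0.049, v=0.095, θ=-0.017, ω=-0.013
apply F[16]=-0.523 → step 17: x=0.051, v=0.089, θ=-0.018, ω=-0.007
apply F[17]=-0.497 → step 18: x=0.053, v=0.083, θ=-0.018, ω=-0.003
apply F[18]=-0.473 → step 19: x=0.054, v=0.077, θ=-0.018, ω=0.001
apply F[19]=-0.450 → step 20: x=0.056, v=0.071, θ=-0.018, ω=0.005
Max |angle| over trajectory = 0.018 rad = 1.0°.

Answer: 1.0°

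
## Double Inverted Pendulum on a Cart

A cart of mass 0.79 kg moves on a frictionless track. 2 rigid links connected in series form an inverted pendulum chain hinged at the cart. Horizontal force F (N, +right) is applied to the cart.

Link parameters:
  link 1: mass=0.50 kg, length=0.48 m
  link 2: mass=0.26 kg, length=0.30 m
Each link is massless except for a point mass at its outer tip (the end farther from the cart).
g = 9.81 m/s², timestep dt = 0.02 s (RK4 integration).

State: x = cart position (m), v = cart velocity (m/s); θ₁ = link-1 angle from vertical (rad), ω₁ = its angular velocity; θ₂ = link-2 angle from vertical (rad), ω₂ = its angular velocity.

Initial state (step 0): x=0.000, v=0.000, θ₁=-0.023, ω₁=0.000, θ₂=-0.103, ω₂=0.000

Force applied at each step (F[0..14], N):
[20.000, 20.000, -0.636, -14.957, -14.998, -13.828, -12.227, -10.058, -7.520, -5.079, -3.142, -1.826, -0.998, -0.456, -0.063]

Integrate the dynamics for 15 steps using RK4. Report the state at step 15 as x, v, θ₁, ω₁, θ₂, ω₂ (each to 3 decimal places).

Answer: x=-0.042, v=-0.794, θ₁=-0.061, ω₁=0.773, θ₂=-0.059, ω₂=0.430

Derivation:
apply F[0]=+20.000 → step 1: x=0.005, v=0.511, θ₁=-0.034, ω₁=-1.060, θ₂=-0.104, ω₂=-0.069
apply F[1]=+20.000 → step 2: x=0.020, v=1.024, θ₁=-0.066, ω₁=-2.138, θ₂=-0.106, ω₂=-0.112
apply F[2]=-0.636 → step 3: x=0.041, v=1.020, θ₁=-0.108, ω₁=-2.163, θ₂=-0.108, ω₂=-0.127
apply F[3]=-14.957 → step 4: x=0.058, v=0.667, θ₁=-0.145, ω₁=-1.489, θ₂=-0.110, ω₂=-0.107
apply F[4]=-14.998 → step 5: x=0.068, v=0.323, θ₁=-0.168, ω₁=-0.857, θ₂=-0.112, ω₂=-0.052
apply F[5]=-13.828 → step 6: x=0.071, v=0.013, θ₁=-0.180, ω₁=-0.310, θ₂=-0.112, ω₂=0.025
apply F[6]=-12.227 → step 7: x=0.069, v=-0.254, θ₁=-0.182, ω₁=0.147, θ₂=-0.111, ω₂=0.110
apply F[7]=-10.058 → step 8: x=0.061, v=-0.470, θ₁=-0.175, ω₁=0.498, θ₂=-0.108, ω₂=0.190
apply F[8]=-7.520 → step 9: x=0.050, v=-0.625, θ₁=-0.163, ω₁=0.734, θ₂=-0.104, ω₂=0.260
apply F[9]=-5.079 → step 10: x=0.037, v=-0.724, θ₁=-0.147, ω₁=0.862, θ₂=-0.098, ω₂=0.315
apply F[10]=-3.142 → step 11: x=0.022, v=-0.777, θ₁=-0.129, ω₁=0.907, θ₂=-0.091, ω₂=0.358
apply F[11]=-1.826 → step 12: x=0.006, v=-0.802, θ₁=-0.111, ω₁=0.902, θ₂=-0.084, ω₂=0.390
apply F[12]=-0.998 → step 13: x=-0.010, v=-0.809, θ₁=-0.093, ω₁=0.870, θ₂=-0.075, ω₂=0.411
apply F[13]=-0.456 → step 14: x=-0.026, v=-0.805, θ₁=-0.077, ω₁=0.825, θ₂=-0.067, ω₂=0.424
apply F[14]=-0.063 → step 15: x=-0.042, v=-0.794, θ₁=-0.061, ω₁=0.773, θ₂=-0.059, ω₂=0.430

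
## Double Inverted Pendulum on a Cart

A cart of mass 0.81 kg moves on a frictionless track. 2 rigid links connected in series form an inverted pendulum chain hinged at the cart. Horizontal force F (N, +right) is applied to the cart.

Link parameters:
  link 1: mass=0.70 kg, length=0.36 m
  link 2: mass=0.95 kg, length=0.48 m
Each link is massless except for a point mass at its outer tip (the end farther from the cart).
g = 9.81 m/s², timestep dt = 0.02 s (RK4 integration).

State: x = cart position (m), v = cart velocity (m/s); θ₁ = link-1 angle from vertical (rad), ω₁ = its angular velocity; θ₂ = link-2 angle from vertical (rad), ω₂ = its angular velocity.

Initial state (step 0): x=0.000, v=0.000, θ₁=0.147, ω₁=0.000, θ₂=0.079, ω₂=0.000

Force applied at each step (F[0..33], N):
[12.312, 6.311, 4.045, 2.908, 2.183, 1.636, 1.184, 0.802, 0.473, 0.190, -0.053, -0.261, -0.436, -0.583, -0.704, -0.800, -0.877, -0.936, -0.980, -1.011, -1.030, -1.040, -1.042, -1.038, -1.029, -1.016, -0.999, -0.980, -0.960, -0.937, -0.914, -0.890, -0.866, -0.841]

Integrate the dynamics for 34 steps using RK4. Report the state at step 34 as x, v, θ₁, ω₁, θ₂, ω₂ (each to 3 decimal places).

apply F[0]=+12.312 → step 1: x=0.002, v=0.237, θ₁=0.142, ω₁=-0.516, θ₂=0.078, ω₂=-0.074
apply F[1]=+6.311 → step 2: x=0.008, v=0.337, θ₁=0.130, ω₁=-0.670, θ₂=0.076, ω₂=-0.133
apply F[2]=+4.045 → step 3: x=0.015, v=0.387, θ₁=0.116, ω₁=-0.707, θ₂=0.073, ω₂=-0.180
apply F[3]=+2.908 → step 4: x=0.023, v=0.416, θ₁=0.102, ω₁=-0.699, θ₂=0.069, ω₂=-0.216
apply F[4]=+2.183 → step 5: x=0.032, v=0.432, θ₁=0.089, ω₁=-0.672, θ₂=0.064, ω₂=-0.243
apply F[5]=+1.636 → step 6: x=0.041, v=0.440, θ₁=0.076, ω₁=-0.635, θ₂=0.059, ω₂=-0.263
apply F[6]=+1.184 → step 7: x=0.049, v=0.442, θ₁=0.063, ω₁=-0.594, θ₂=0.054, ω₂=-0.275
apply F[7]=+0.802 → step 8: x=0.058, v=0.440, θ₁=0.052, ω₁=-0.550, θ₂=0.048, ω₂=-0.281
apply F[8]=+0.473 → step 9: x=0.067, v=0.433, θ₁=0.041, ω₁=-0.505, θ₂=0.043, ω₂=-0.282
apply F[9]=+0.190 → step 10: x=0.075, v=0.423, θ₁=0.032, ω₁=-0.460, θ₂=0.037, ω₂=-0.278
apply F[10]=-0.053 → step 11: x=0.084, v=0.411, θ₁=0.023, ω₁=-0.417, θ₂=0.032, ω₂=-0.272
apply F[11]=-0.261 → step 12: x=0.092, v=0.397, θ₁=0.015, ω₁=-0.375, θ₂=0.026, ω₂=-0.262
apply F[12]=-0.436 → step 13: x=0.100, v=0.382, θ₁=0.008, ω₁=-0.335, θ₂=0.021, ω₂=-0.251
apply F[13]=-0.583 → step 14: x=0.107, v=0.365, θ₁=0.002, ω₁=-0.297, θ₂=0.016, ω₂=-0.238
apply F[14]=-0.704 → step 15: x=0.114, v=0.348, θ₁=-0.004, ω₁=-0.261, θ₂=0.012, ω₂=-0.223
apply F[15]=-0.800 → step 16: x=0.121, v=0.331, θ₁=-0.009, ω₁=-0.228, θ₂=0.007, ω₂=-0.208
apply F[16]=-0.877 → step 17: x=0.127, v=0.314, θ₁=-0.013, ω₁=-0.198, θ₂=0.003, ω₂=-0.193
apply F[17]=-0.936 → step 18: x=0.134, v=0.297, θ₁=-0.016, ω₁=-0.170, θ₂=-0.000, ω₂=-0.177
apply F[18]=-0.980 → step 19: x=0.139, v=0.280, θ₁=-0.020, ω₁=-0.144, θ₂=-0.004, ω₂=-0.162
apply F[19]=-1.011 → step 20: x=0.145, v=0.263, θ₁=-0.022, ω₁=-0.121, θ₂=-0.007, ω₂=-0.147
apply F[20]=-1.030 → step 21: x=0.150, v=0.247, θ₁=-0.024, ω₁=-0.101, θ₂=-0.010, ω₂=-0.132
apply F[21]=-1.040 → step 22: x=0.155, v=0.231, θ₁=-0.026, ω₁=-0.082, θ₂=-0.012, ω₂=-0.118
apply F[22]=-1.042 → step 23: x=0.159, v=0.216, θ₁=-0.028, ω₁=-0.066, θ₂=-0.014, ω₂=-0.105
apply F[23]=-1.038 → step 24: x=0.163, v=0.202, θ₁=-0.029, ω₁=-0.051, θ₂=-0.016, ω₂=-0.092
apply F[24]=-1.029 → step 25: x=0.167, v=0.189, θ₁=-0.030, ω₁=-0.039, θ₂=-0.018, ω₂=-0.080
apply F[25]=-1.016 → step 26: x=0.171, v=0.176, θ₁=-0.031, ω₁=-0.027, θ₂=-0.019, ω₂=-0.069
apply F[26]=-0.999 → step 27: x=0.174, v=0.163, θ₁=-0.031, ω₁=-0.018, θ₂=-0.021, ω₂=-0.059
apply F[27]=-0.980 → step 28: x=0.177, v=0.151, θ₁=-0.031, ω₁=-0.009, θ₂=-0.022, ω₂=-0.049
apply F[28]=-0.960 → step 29: x=0.180, v=0.140, θ₁=-0.031, ω₁=-0.002, θ₂=-0.023, ω₂=-0.041
apply F[29]=-0.937 → step 30: x=0.183, v=0.130, θ₁=-0.031, ω₁=0.004, θ₂=-0.023, ω₂=-0.033
apply F[30]=-0.914 → step 31: x=0.185, v=0.120, θ₁=-0.031, ω₁=0.010, θ₂=-0.024, ω₂=-0.026
apply F[31]=-0.890 → step 32: x=0.188, v=0.110, θ₁=-0.031, ω₁=0.014, θ₂=-0.025, ω₂=-0.019
apply F[32]=-0.866 → step 33: x=0.190, v=0.101, θ₁=-0.031, ω₁=0.018, θ₂=-0.025, ω₂=-0.013
apply F[33]=-0.841 → step 34: x=0.192, v=0.092, θ₁=-0.030, ω₁=0.021, θ₂=-0.025, ω₂=-0.008

Answer: x=0.192, v=0.092, θ₁=-0.030, ω₁=0.021, θ₂=-0.025, ω₂=-0.008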